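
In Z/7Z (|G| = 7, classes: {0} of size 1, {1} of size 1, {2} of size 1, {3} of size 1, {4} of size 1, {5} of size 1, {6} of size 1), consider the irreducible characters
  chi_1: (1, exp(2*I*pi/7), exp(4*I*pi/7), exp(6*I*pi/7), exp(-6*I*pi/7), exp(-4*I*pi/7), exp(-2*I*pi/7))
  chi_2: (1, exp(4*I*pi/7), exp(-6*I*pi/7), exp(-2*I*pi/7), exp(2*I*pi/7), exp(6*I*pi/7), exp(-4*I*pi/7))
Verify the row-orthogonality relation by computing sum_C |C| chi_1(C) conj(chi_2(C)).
Sum = 0; so <chi_1, chi_2> = 0 (distinct irreducibles are orthogonal).

Reasoning: Compute term by term over conjugacy classes (|C| * chi_1(C) * conj(chi_2(C))):
  1*(1)*conj(1) + 1*(exp(2*I*pi/7))*conj(exp(4*I*pi/7)) + 1*(exp(4*I*pi/7))*conj(exp(-6*I*pi/7)) + 1*(exp(6*I*pi/7))*conj(exp(-2*I*pi/7)) + 1*(exp(-6*I*pi/7))*conj(exp(2*I*pi/7)) + 1*(exp(-4*I*pi/7))*conj(exp(6*I*pi/7)) + 1*(exp(-2*I*pi/7))*conj(exp(-4*I*pi/7))
  = (1) + (exp(-2*I*pi/7)) + (exp(-4*I*pi/7)) + (exp(-6*I*pi/7)) + (exp(6*I*pi/7)) + (exp(4*I*pi/7)) + (exp(2*I*pi/7))
  = 0.
(Exp terms are combined using exp(i*s)*conj(exp(i*t)) = exp(i*(s-t)), and sums of them are collapsed using the identity that for every m > 1 the m distinct m-th roots of unity sum to 0, e.g. 1 + exp(2*I*pi/3) + exp(-2*I*pi/3) = 0.)
Dividing by |G| = 7 gives 0/7 = 0, matching the row-orthogonality relation <chi_1, chi_2> = [chi_1 = chi_2].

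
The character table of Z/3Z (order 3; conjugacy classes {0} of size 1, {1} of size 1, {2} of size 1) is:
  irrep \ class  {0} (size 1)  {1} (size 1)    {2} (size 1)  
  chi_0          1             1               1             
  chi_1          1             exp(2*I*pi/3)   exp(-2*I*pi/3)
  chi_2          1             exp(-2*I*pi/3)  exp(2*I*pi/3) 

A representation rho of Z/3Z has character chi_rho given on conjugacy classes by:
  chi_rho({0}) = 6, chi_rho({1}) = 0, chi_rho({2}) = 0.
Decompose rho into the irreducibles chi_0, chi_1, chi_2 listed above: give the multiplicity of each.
Multiplicities: chi_0: 2, chi_1: 2, chi_2: 2.

Use <chi_rho, chi> = (1/|G|) sum_C |C| * chi_rho(C) * conj(chi(C)) with |G| = 3 for each irreducible chi in the table:
  <chi_rho, chi_0> = (1/3)[1*(6)*conj(1) + 1*(0)*conj(1) + 1*(0)*conj(1)]
      = (1/3)[(6) + (0) + (0)] = 6/3 = 2
  <chi_rho, chi_1> = (1/3)[1*(6)*conj(1) + 1*(0)*conj(exp(2*I*pi/3)) + 1*(0)*conj(exp(-2*I*pi/3))]
      = (1/3)[(6) + (0) + (0)] = 6/3 = 2
  <chi_rho, chi_2> = (1/3)[1*(6)*conj(1) + 1*(0)*conj(exp(-2*I*pi/3)) + 1*(0)*conj(exp(2*I*pi/3))]
      = (1/3)[(6) + (0) + (0)] = 6/3 = 2
(Exp terms are combined using exp(i*s)*conj(exp(i*t)) = exp(i*(s-t)), and sums of them are collapsed using the identity that for every m > 1 the m distinct m-th roots of unity sum to 0, e.g. 1 + exp(2*I*pi/3) + exp(-2*I*pi/3) = 0.)
Dimension check: dim(rho) = sum (mult * dim) = 2*1 + 2*1 + 2*1 = 6 = chi_rho(e) = 6.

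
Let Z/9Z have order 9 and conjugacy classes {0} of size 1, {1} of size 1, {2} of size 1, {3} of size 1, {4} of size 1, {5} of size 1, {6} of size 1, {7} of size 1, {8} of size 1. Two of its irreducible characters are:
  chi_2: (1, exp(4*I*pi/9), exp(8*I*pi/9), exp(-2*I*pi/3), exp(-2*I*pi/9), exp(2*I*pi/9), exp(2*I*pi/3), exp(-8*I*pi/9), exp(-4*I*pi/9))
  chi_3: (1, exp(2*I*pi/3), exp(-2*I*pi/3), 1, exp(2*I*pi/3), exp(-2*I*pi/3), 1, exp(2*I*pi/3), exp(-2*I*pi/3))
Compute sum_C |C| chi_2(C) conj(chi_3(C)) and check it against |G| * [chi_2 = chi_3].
Sum = 0; so <chi_2, chi_3> = 0 (distinct irreducibles are orthogonal).

Explanation: Compute term by term over conjugacy classes (|C| * chi_2(C) * conj(chi_3(C))):
  1*(1)*conj(1) + 1*(exp(4*I*pi/9))*conj(exp(2*I*pi/3)) + 1*(exp(8*I*pi/9))*conj(exp(-2*I*pi/3)) + 1*(exp(-2*I*pi/3))*conj(1) + 1*(exp(-2*I*pi/9))*conj(exp(2*I*pi/3)) + 1*(exp(2*I*pi/9))*conj(exp(-2*I*pi/3)) + 1*(exp(2*I*pi/3))*conj(1) + 1*(exp(-8*I*pi/9))*conj(exp(2*I*pi/3)) + 1*(exp(-4*I*pi/9))*conj(exp(-2*I*pi/3))
  = (1) + (exp(-2*I*pi/9)) + (exp(-4*I*pi/9)) + (exp(-2*I*pi/3)) + (exp(-8*I*pi/9)) + (exp(8*I*pi/9)) + (exp(2*I*pi/3)) + (exp(4*I*pi/9)) + (exp(2*I*pi/9))
  = 0.
(Exp terms are combined using exp(i*s)*conj(exp(i*t)) = exp(i*(s-t)), and sums of them are collapsed using the identity that for every m > 1 the m distinct m-th roots of unity sum to 0, e.g. 1 + exp(2*I*pi/3) + exp(-2*I*pi/3) = 0.)
Dividing by |G| = 9 gives 0/9 = 0, matching the row-orthogonality relation <chi_2, chi_3> = [chi_2 = chi_3].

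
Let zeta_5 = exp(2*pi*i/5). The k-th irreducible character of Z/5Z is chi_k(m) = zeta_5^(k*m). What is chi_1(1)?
chi_1(1) = zeta_5^1 = exp(2*I*pi/5)

Proof sketch: chi_1(1) = zeta_5^(1*1) = zeta_5^1. Since zeta_5^5 = 1, this equals zeta_5^1 = exp(2*pi*i*1/5) = exp(2*I*pi/5).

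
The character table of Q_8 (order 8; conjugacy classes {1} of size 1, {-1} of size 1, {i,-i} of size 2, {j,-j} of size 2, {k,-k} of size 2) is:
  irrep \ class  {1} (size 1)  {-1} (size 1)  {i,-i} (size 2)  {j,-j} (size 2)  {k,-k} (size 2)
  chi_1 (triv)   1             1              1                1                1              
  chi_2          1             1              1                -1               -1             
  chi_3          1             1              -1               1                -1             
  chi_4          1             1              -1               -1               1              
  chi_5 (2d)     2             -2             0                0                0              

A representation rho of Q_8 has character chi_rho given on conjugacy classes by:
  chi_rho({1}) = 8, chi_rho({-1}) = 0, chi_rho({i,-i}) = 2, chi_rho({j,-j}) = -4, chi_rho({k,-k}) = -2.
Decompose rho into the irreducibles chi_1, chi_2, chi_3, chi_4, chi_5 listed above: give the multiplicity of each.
Multiplicities: chi_1: 0, chi_2: 3, chi_3: 0, chi_4: 1, chi_5: 2.

Derivation: Use <chi_rho, chi> = (1/|G|) sum_C |C| * chi_rho(C) * conj(chi(C)) with |G| = 8 for each irreducible chi in the table:
  <chi_rho, chi_1> = (1/8)[1*(8)*conj(1) + 1*(0)*conj(1) + 2*(2)*conj(1) + 2*(-4)*conj(1) + 2*(-2)*conj(1)]
      = (1/8)[(8) + (0) + (4) + (-8) + (-4)] = 0/8 = 0
  <chi_rho, chi_2> = (1/8)[1*(8)*conj(1) + 1*(0)*conj(1) + 2*(2)*conj(1) + 2*(-4)*conj(-1) + 2*(-2)*conj(-1)]
      = (1/8)[(8) + (0) + (4) + (8) + (4)] = 24/8 = 3
  <chi_rho, chi_3> = (1/8)[1*(8)*conj(1) + 1*(0)*conj(1) + 2*(2)*conj(-1) + 2*(-4)*conj(1) + 2*(-2)*conj(-1)]
      = (1/8)[(8) + (0) + (-4) + (-8) + (4)] = 0/8 = 0
  <chi_rho, chi_4> = (1/8)[1*(8)*conj(1) + 1*(0)*conj(1) + 2*(2)*conj(-1) + 2*(-4)*conj(-1) + 2*(-2)*conj(1)]
      = (1/8)[(8) + (0) + (-4) + (8) + (-4)] = 8/8 = 1
  <chi_rho, chi_5> = (1/8)[1*(8)*conj(2) + 1*(0)*conj(-2) + 2*(2)*conj(0) + 2*(-4)*conj(0) + 2*(-2)*conj(0)]
      = (1/8)[(16) + (0) + (0) + (0) + (0)] = 16/8 = 2
Dimension check: dim(rho) = sum (mult * dim) = 0*1 + 3*1 + 0*1 + 1*1 + 2*2 = 8 = chi_rho(e) = 8.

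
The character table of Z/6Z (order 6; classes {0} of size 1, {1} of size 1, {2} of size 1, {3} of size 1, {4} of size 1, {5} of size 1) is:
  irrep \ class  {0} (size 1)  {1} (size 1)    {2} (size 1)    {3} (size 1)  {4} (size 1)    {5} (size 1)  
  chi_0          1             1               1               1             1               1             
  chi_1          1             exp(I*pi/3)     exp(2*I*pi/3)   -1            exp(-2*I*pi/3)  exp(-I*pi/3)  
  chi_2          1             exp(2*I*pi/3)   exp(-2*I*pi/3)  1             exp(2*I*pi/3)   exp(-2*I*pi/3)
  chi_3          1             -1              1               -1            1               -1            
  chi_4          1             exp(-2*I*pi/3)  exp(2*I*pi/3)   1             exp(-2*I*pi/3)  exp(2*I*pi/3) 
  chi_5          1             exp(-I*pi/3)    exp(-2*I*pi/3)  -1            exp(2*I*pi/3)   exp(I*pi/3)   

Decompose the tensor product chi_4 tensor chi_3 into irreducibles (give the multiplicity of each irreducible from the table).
chi_4 tensor chi_3 = chi_1 (all other irreducibles have multiplicity 0).

Proof sketch: The character of a tensor product is the pointwise product (chi_4 * chi_3)(C) = chi_4(C) * chi_3(C):
  {0}: (1)*(1), {1}: (exp(-2*I*pi/3))*(-1), {2}: (exp(2*I*pi/3))*(1), {3}: (1)*(-1), {4}: (exp(-2*I*pi/3))*(1), {5}: (exp(2*I*pi/3))*(-1)
so (chi_4 * chi_3) takes values
  {0} -> 1, {1} -> -exp(-2*I*pi/3), {2} -> exp(2*I*pi/3), {3} -> -1, {4} -> exp(-2*I*pi/3), {5} -> -exp(2*I*pi/3).
Now take the inner product of this character with each irreducible chi from the table, <chi_4*chi_3, chi> = (1/6) sum_C |C| (chi_4*chi_3)(C) conj(chi(C)):
  <chi_4*chi_3, chi_0> = (1/6)[1*(1)*conj(1) + 1*(-exp(-2*I*pi/3))*conj(1) + 1*(exp(2*I*pi/3))*conj(1) + 1*(-1)*conj(1) + 1*(exp(-2*I*pi/3))*conj(1) + 1*(-exp(2*I*pi/3))*conj(1)]
      = (1/6)[(1) + (-exp(-2*I*pi/3)) + (exp(2*I*pi/3)) + (-1) + (exp(-2*I*pi/3)) + (-exp(2*I*pi/3))] = 0/6 = 0
  <chi_4*chi_3, chi_1> = (1/6)[1*(1)*conj(1) + 1*(-exp(-2*I*pi/3))*conj(exp(I*pi/3)) + 1*(exp(2*I*pi/3))*conj(exp(2*I*pi/3)) + 1*(-1)*conj(-1) + 1*(exp(-2*I*pi/3))*conj(exp(-2*I*pi/3)) + 1*(-exp(2*I*pi/3))*conj(exp(-I*pi/3))]
      = (1/6)[(1) + (1) + (1) + (1) + (1) + (1)] = 6/6 = 1
  <chi_4*chi_3, chi_2> = (1/6)[1*(1)*conj(1) + 1*(-exp(-2*I*pi/3))*conj(exp(2*I*pi/3)) + 1*(exp(2*I*pi/3))*conj(exp(-2*I*pi/3)) + 1*(-1)*conj(1) + 1*(exp(-2*I*pi/3))*conj(exp(2*I*pi/3)) + 1*(-exp(2*I*pi/3))*conj(exp(-2*I*pi/3))]
      = (1/6)[(1) + (-exp(2*I*pi/3)) + (exp(-2*I*pi/3)) + (-1) + (exp(2*I*pi/3)) + (-exp(-2*I*pi/3))] = 0/6 = 0
  <chi_4*chi_3, chi_3> = (1/6)[1*(1)*conj(1) + 1*(-exp(-2*I*pi/3))*conj(-1) + 1*(exp(2*I*pi/3))*conj(1) + 1*(-1)*conj(-1) + 1*(exp(-2*I*pi/3))*conj(1) + 1*(-exp(2*I*pi/3))*conj(-1)]
      = (1/6)[(1) + (exp(-2*I*pi/3)) + (exp(2*I*pi/3)) + (1) + (exp(-2*I*pi/3)) + (exp(2*I*pi/3))] = 0/6 = 0
  <chi_4*chi_3, chi_4> = (1/6)[1*(1)*conj(1) + 1*(-exp(-2*I*pi/3))*conj(exp(-2*I*pi/3)) + 1*(exp(2*I*pi/3))*conj(exp(2*I*pi/3)) + 1*(-1)*conj(1) + 1*(exp(-2*I*pi/3))*conj(exp(-2*I*pi/3)) + 1*(-exp(2*I*pi/3))*conj(exp(2*I*pi/3))]
      = (1/6)[(1) + (-1) + (1) + (-1) + (1) + (-1)] = 0/6 = 0
  <chi_4*chi_3, chi_5> = (1/6)[1*(1)*conj(1) + 1*(-exp(-2*I*pi/3))*conj(exp(-I*pi/3)) + 1*(exp(2*I*pi/3))*conj(exp(-2*I*pi/3)) + 1*(-1)*conj(-1) + 1*(exp(-2*I*pi/3))*conj(exp(2*I*pi/3)) + 1*(-exp(2*I*pi/3))*conj(exp(I*pi/3))]
      = (1/6)[(1) + (-exp(-I*pi/3)) + (exp(-2*I*pi/3)) + (1) + (exp(2*I*pi/3)) + (-exp(I*pi/3))] = 0/6 = 0
(Exp terms are combined using exp(i*s)*conj(exp(i*t)) = exp(i*(s-t)), and sums of them are collapsed using the identity that for every m > 1 the m distinct m-th roots of unity sum to 0, e.g. 1 + exp(2*I*pi/3) + exp(-2*I*pi/3) = 0.)
Hence the multiplicities are chi_1: 1. Dimension check: dim(chi_4)*dim(chi_3) = 1*1 = 1 and sum (mult * dim) = 1*1 = 1.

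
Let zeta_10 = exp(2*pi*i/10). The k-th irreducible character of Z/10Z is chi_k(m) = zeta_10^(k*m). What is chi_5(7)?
chi_5(7) = zeta_10^35 = -1

Why: chi_5(7) = zeta_10^(5*7) = zeta_10^35. Since zeta_10^10 = 1, this equals zeta_10^5 = exp(2*pi*i*5/10) = -1.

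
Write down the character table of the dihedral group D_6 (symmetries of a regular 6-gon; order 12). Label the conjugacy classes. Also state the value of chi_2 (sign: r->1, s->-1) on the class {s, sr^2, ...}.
Conjugacy classes: {e} of size 1, {r^3} of size 1, {r^1, r^5} of size 2, {r^2, r^4} of size 2, {s, sr^2, ...} of size 3, {sr, sr^3, ...} of size 3.
Character table:
  irrep \ class              {e} (size 1)  {r^3} (size 1)  {r^1, r^5} (size 2)  {r^2, r^4} (size 2)  {s, sr^2, ...} (size 3)  {sr, sr^3, ...} (size 3)
  chi_1 (triv)               1             1               1                    1                    1                        1                       
  chi_2 (sign: r->1, s->-1)  1             1               1                    1                    -1                       -1                      
  chi_3 (r->-1, s->1)        1             -1              -1                   1                    1                        -1                      
  chi_4 (r->-1, s->-1)       1             -1              -1                   1                    -1                       1                       
  chi_5 (2d, j=1)            2             -2              1                    -1                   0                        0                       
  chi_6 (2d, j=2)            2             2               -1                   -1                   0                        0                       

Spot check: chi_2 (sign: r->1, s->-1) on {s, sr^2, ...} = -1.

Solution. D_6 has order 2*6 = 12 with 6 conjugacy classes, hence 6 irreducibles. Sum of squared dims 1 + 1 + 1 + 1 + 4 + 4 = 12 = |G|. Linear characters come from the abelianisation; the 2-dimensional irreps have character r^k -> 2*cos(2*pi*j*k/6), reflections -> 0.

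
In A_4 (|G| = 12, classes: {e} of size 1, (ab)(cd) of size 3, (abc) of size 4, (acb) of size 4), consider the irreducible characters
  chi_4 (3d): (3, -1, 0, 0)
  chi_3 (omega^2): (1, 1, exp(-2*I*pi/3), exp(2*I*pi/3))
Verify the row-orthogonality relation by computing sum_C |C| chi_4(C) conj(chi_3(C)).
Sum = 0; so <chi_4, chi_3> = 0 (distinct irreducibles are orthogonal).

Compute term by term over conjugacy classes (|C| * chi_4(C) * conj(chi_3(C))):
  1*(3)*conj(1) + 3*(-1)*conj(1) + 4*(0)*conj(exp(-2*I*pi/3)) + 4*(0)*conj(exp(2*I*pi/3))
  = (3) + (-3) + (0) + (0)
  = 0.
(Exp terms are combined using exp(i*s)*conj(exp(i*t)) = exp(i*(s-t)), and sums of them are collapsed using the identity that for every m > 1 the m distinct m-th roots of unity sum to 0, e.g. 1 + exp(2*I*pi/3) + exp(-2*I*pi/3) = 0.)
Dividing by |G| = 12 gives 0/12 = 0, matching the row-orthogonality relation <chi_4, chi_3> = [chi_4 = chi_3].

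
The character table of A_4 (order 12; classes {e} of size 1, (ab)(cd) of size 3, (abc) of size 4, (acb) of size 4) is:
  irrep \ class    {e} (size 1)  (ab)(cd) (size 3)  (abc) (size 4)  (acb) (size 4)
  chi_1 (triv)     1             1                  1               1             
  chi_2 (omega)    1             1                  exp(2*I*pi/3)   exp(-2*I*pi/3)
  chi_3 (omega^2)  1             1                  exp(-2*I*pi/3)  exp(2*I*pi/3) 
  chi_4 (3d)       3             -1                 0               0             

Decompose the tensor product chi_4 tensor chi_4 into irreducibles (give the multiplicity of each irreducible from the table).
chi_4 tensor chi_4 = chi_1 + chi_2 + chi_3 + 2*chi_4 (all other irreducibles have multiplicity 0).

Details: The character of a tensor product is the pointwise product (chi_4 * chi_4)(C) = chi_4(C) * chi_4(C):
  {e}: (3)*(3), (ab)(cd): (-1)*(-1), (abc): (0)*(0), (acb): (0)*(0)
so (chi_4 * chi_4) takes values
  {e} -> 9, (ab)(cd) -> 1, (abc) -> 0, (acb) -> 0.
Now take the inner product of this character with each irreducible chi from the table, <chi_4*chi_4, chi> = (1/12) sum_C |C| (chi_4*chi_4)(C) conj(chi(C)):
  <chi_4*chi_4, chi_1> = (1/12)[1*(9)*conj(1) + 3*(1)*conj(1) + 4*(0)*conj(1) + 4*(0)*conj(1)]
      = (1/12)[(9) + (3) + (0) + (0)] = 12/12 = 1
  <chi_4*chi_4, chi_2> = (1/12)[1*(9)*conj(1) + 3*(1)*conj(1) + 4*(0)*conj(exp(2*I*pi/3)) + 4*(0)*conj(exp(-2*I*pi/3))]
      = (1/12)[(9) + (3) + (0) + (0)] = 12/12 = 1
  <chi_4*chi_4, chi_3> = (1/12)[1*(9)*conj(1) + 3*(1)*conj(1) + 4*(0)*conj(exp(-2*I*pi/3)) + 4*(0)*conj(exp(2*I*pi/3))]
      = (1/12)[(9) + (3) + (0) + (0)] = 12/12 = 1
  <chi_4*chi_4, chi_4> = (1/12)[1*(9)*conj(3) + 3*(1)*conj(-1) + 4*(0)*conj(0) + 4*(0)*conj(0)]
      = (1/12)[(27) + (-3) + (0) + (0)] = 24/12 = 2
(Exp terms are combined using exp(i*s)*conj(exp(i*t)) = exp(i*(s-t)), and sums of them are collapsed using the identity that for every m > 1 the m distinct m-th roots of unity sum to 0, e.g. 1 + exp(2*I*pi/3) + exp(-2*I*pi/3) = 0.)
Hence the multiplicities are chi_1: 1, chi_2: 1, chi_3: 1, chi_4: 2. Dimension check: dim(chi_4)*dim(chi_4) = 3*3 = 9 and sum (mult * dim) = 1*1 + 1*1 + 1*1 + 2*3 = 9.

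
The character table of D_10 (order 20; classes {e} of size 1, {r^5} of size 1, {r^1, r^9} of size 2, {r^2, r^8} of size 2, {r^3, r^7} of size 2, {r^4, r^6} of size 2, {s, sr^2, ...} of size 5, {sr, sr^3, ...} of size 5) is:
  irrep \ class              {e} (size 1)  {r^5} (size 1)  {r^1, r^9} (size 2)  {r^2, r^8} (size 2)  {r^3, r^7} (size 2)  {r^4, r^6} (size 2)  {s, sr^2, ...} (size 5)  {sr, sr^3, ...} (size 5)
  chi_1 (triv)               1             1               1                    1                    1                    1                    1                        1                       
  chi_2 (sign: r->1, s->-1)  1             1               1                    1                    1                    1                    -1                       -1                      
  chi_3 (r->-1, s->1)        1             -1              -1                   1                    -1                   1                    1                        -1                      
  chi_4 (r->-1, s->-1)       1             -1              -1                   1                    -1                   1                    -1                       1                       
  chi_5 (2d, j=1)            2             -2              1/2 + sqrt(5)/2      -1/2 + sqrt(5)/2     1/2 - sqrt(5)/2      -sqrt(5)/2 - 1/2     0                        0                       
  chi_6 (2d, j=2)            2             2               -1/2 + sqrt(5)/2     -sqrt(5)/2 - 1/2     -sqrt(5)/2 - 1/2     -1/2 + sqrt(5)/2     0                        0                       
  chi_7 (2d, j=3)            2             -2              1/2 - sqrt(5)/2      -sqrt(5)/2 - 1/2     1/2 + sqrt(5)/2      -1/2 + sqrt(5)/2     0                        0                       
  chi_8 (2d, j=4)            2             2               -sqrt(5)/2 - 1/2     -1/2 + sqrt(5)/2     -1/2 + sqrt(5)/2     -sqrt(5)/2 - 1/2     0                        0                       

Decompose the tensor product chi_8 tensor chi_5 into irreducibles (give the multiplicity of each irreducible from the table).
chi_8 tensor chi_5 = chi_3 + chi_4 + chi_7 (all other irreducibles have multiplicity 0).

Working: The character of a tensor product is the pointwise product (chi_8 * chi_5)(C) = chi_8(C) * chi_5(C):
  {e}: (2)*(2), {r^5}: (2)*(-2), {r^1, r^9}: (-sqrt(5)/2 - 1/2)*(1/2 + sqrt(5)/2), {r^2, r^8}: (-1/2 + sqrt(5)/2)*(-1/2 + sqrt(5)/2), {r^3, r^7}: (-1/2 + sqrt(5)/2)*(1/2 - sqrt(5)/2), {r^4, r^6}: (-sqrt(5)/2 - 1/2)*(-sqrt(5)/2 - 1/2), {s, sr^2, ...}: (0)*(0), {sr, sr^3, ...}: (0)*(0)
so (chi_8 * chi_5) takes values
  {e} -> 4, {r^5} -> -4, {r^1, r^9} -> -3/2 - sqrt(5)/2, {r^2, r^8} -> 3/2 - sqrt(5)/2, {r^3, r^7} -> -3/2 + sqrt(5)/2, {r^4, r^6} -> sqrt(5)/2 + 3/2, {s, sr^2, ...} -> 0, {sr, sr^3, ...} -> 0.
Now take the inner product of this character with each irreducible chi from the table, <chi_8*chi_5, chi> = (1/20) sum_C |C| (chi_8*chi_5)(C) conj(chi(C)):
  <chi_8*chi_5, chi_1> = (1/20)[1*(4)*conj(1) + 1*(-4)*conj(1) + 2*(-3/2 - sqrt(5)/2)*conj(1) + 2*(3/2 - sqrt(5)/2)*conj(1) + 2*(-3/2 + sqrt(5)/2)*conj(1) + 2*(sqrt(5)/2 + 3/2)*conj(1) + 5*(0)*conj(1) + 5*(0)*conj(1)]
      = (1/20)[(4) + (-4) + (-3 - sqrt(5)) + (3 - sqrt(5)) + (-3 + sqrt(5)) + (sqrt(5) + 3) + (0) + (0)] = 0/20 = 0
  <chi_8*chi_5, chi_2> = (1/20)[1*(4)*conj(1) + 1*(-4)*conj(1) + 2*(-3/2 - sqrt(5)/2)*conj(1) + 2*(3/2 - sqrt(5)/2)*conj(1) + 2*(-3/2 + sqrt(5)/2)*conj(1) + 2*(sqrt(5)/2 + 3/2)*conj(1) + 5*(0)*conj(-1) + 5*(0)*conj(-1)]
      = (1/20)[(4) + (-4) + (-3 - sqrt(5)) + (3 - sqrt(5)) + (-3 + sqrt(5)) + (sqrt(5) + 3) + (0) + (0)] = 0/20 = 0
  <chi_8*chi_5, chi_3> = (1/20)[1*(4)*conj(1) + 1*(-4)*conj(-1) + 2*(-3/2 - sqrt(5)/2)*conj(-1) + 2*(3/2 - sqrt(5)/2)*conj(1) + 2*(-3/2 + sqrt(5)/2)*conj(-1) + 2*(sqrt(5)/2 + 3/2)*conj(1) + 5*(0)*conj(1) + 5*(0)*conj(-1)]
      = (1/20)[(4) + (4) + (sqrt(5) + 3) + (3 - sqrt(5)) + (3 - sqrt(5)) + (sqrt(5) + 3) + (0) + (0)] = 20/20 = 1
  <chi_8*chi_5, chi_4> = (1/20)[1*(4)*conj(1) + 1*(-4)*conj(-1) + 2*(-3/2 - sqrt(5)/2)*conj(-1) + 2*(3/2 - sqrt(5)/2)*conj(1) + 2*(-3/2 + sqrt(5)/2)*conj(-1) + 2*(sqrt(5)/2 + 3/2)*conj(1) + 5*(0)*conj(-1) + 5*(0)*conj(1)]
      = (1/20)[(4) + (4) + (sqrt(5) + 3) + (3 - sqrt(5)) + (3 - sqrt(5)) + (sqrt(5) + 3) + (0) + (0)] = 20/20 = 1
  <chi_8*chi_5, chi_5> = (1/20)[1*(4)*conj(2) + 1*(-4)*conj(-2) + 2*(-3/2 - sqrt(5)/2)*conj(1/2 + sqrt(5)/2) + 2*(3/2 - sqrt(5)/2)*conj(-1/2 + sqrt(5)/2) + 2*(-3/2 + sqrt(5)/2)*conj(1/2 - sqrt(5)/2) + 2*(sqrt(5)/2 + 3/2)*conj(-sqrt(5)/2 - 1/2) + 5*(0)*conj(0) + 5*(0)*conj(0)]
      = (1/20)[(8) + (8) + (-2*sqrt(5) - 4) + (-4 + 2*sqrt(5)) + (-4 + 2*sqrt(5)) + (-2*sqrt(5) - 4) + (0) + (0)] = 0/20 = 0
  <chi_8*chi_5, chi_6> = (1/20)[1*(4)*conj(2) + 1*(-4)*conj(2) + 2*(-3/2 - sqrt(5)/2)*conj(-1/2 + sqrt(5)/2) + 2*(3/2 - sqrt(5)/2)*conj(-sqrt(5)/2 - 1/2) + 2*(-3/2 + sqrt(5)/2)*conj(-sqrt(5)/2 - 1/2) + 2*(sqrt(5)/2 + 3/2)*conj(-1/2 + sqrt(5)/2) + 5*(0)*conj(0) + 5*(0)*conj(0)]
      = (1/20)[(8) + (-8) + (-sqrt(5) - 1) + (1 - sqrt(5)) + (-1 + sqrt(5)) + (1 + sqrt(5)) + (0) + (0)] = 0/20 = 0
  <chi_8*chi_5, chi_7> = (1/20)[1*(4)*conj(2) + 1*(-4)*conj(-2) + 2*(-3/2 - sqrt(5)/2)*conj(1/2 - sqrt(5)/2) + 2*(3/2 - sqrt(5)/2)*conj(-sqrt(5)/2 - 1/2) + 2*(-3/2 + sqrt(5)/2)*conj(1/2 + sqrt(5)/2) + 2*(sqrt(5)/2 + 3/2)*conj(-1/2 + sqrt(5)/2) + 5*(0)*conj(0) + 5*(0)*conj(0)]
      = (1/20)[(8) + (8) + (1 + sqrt(5)) + (1 - sqrt(5)) + (1 - sqrt(5)) + (1 + sqrt(5)) + (0) + (0)] = 20/20 = 1
  <chi_8*chi_5, chi_8> = (1/20)[1*(4)*conj(2) + 1*(-4)*conj(2) + 2*(-3/2 - sqrt(5)/2)*conj(-sqrt(5)/2 - 1/2) + 2*(3/2 - sqrt(5)/2)*conj(-1/2 + sqrt(5)/2) + 2*(-3/2 + sqrt(5)/2)*conj(-1/2 + sqrt(5)/2) + 2*(sqrt(5)/2 + 3/2)*conj(-sqrt(5)/2 - 1/2) + 5*(0)*conj(0) + 5*(0)*conj(0)]
      = (1/20)[(8) + (-8) + (4 + 2*sqrt(5)) + (-4 + 2*sqrt(5)) + (4 - 2*sqrt(5)) + (-2*sqrt(5) - 4) + (0) + (0)] = 0/20 = 0
Hence the multiplicities are chi_3: 1, chi_4: 1, chi_7: 1. Dimension check: dim(chi_8)*dim(chi_5) = 2*2 = 4 and sum (mult * dim) = 1*1 + 1*1 + 1*2 = 4.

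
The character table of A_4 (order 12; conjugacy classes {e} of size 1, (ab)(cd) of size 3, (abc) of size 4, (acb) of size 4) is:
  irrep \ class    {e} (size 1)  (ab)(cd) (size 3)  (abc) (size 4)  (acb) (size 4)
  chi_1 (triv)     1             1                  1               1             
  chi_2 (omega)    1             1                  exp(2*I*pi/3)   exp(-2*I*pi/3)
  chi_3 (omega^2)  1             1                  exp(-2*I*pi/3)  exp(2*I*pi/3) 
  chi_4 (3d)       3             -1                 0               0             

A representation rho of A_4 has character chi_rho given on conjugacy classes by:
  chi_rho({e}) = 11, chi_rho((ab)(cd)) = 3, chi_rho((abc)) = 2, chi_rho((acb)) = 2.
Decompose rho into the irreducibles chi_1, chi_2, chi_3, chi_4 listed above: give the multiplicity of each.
Multiplicities: chi_1: 3, chi_2: 1, chi_3: 1, chi_4: 2.

Reasoning: Use <chi_rho, chi> = (1/|G|) sum_C |C| * chi_rho(C) * conj(chi(C)) with |G| = 12 for each irreducible chi in the table:
  <chi_rho, chi_1> = (1/12)[1*(11)*conj(1) + 3*(3)*conj(1) + 4*(2)*conj(1) + 4*(2)*conj(1)]
      = (1/12)[(11) + (9) + (8) + (8)] = 36/12 = 3
  <chi_rho, chi_2> = (1/12)[1*(11)*conj(1) + 3*(3)*conj(1) + 4*(2)*conj(exp(2*I*pi/3)) + 4*(2)*conj(exp(-2*I*pi/3))]
      = (1/12)[(11) + (9) + (4 + 12*exp(-2*I*pi/3) + 4*exp(2*I*pi/3)) + (4 + 4*exp(-2*I*pi/3) + 12*exp(2*I*pi/3))] = 12/12 = 1
  <chi_rho, chi_3> = (1/12)[1*(11)*conj(1) + 3*(3)*conj(1) + 4*(2)*conj(exp(-2*I*pi/3)) + 4*(2)*conj(exp(2*I*pi/3))]
      = (1/12)[(11) + (9) + (4 + 4*exp(-2*I*pi/3) + 12*exp(2*I*pi/3)) + (4 + 12*exp(-2*I*pi/3) + 4*exp(2*I*pi/3))] = 12/12 = 1
  <chi_rho, chi_4> = (1/12)[1*(11)*conj(3) + 3*(3)*conj(-1) + 4*(2)*conj(0) + 4*(2)*conj(0)]
      = (1/12)[(33) + (-9) + (0) + (0)] = 24/12 = 2
(Exp terms are combined using exp(i*s)*conj(exp(i*t)) = exp(i*(s-t)), and sums of them are collapsed using the identity that for every m > 1 the m distinct m-th roots of unity sum to 0, e.g. 1 + exp(2*I*pi/3) + exp(-2*I*pi/3) = 0.)
Dimension check: dim(rho) = sum (mult * dim) = 3*1 + 1*1 + 1*1 + 2*3 = 11 = chi_rho(e) = 11.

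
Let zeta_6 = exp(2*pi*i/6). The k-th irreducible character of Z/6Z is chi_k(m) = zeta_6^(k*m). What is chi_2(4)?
chi_2(4) = zeta_6^8 = exp(2*I*pi/3)

Derivation: chi_2(4) = zeta_6^(2*4) = zeta_6^8. Since zeta_6^6 = 1, this equals zeta_6^2 = exp(2*pi*i*2/6) = exp(2*I*pi/3).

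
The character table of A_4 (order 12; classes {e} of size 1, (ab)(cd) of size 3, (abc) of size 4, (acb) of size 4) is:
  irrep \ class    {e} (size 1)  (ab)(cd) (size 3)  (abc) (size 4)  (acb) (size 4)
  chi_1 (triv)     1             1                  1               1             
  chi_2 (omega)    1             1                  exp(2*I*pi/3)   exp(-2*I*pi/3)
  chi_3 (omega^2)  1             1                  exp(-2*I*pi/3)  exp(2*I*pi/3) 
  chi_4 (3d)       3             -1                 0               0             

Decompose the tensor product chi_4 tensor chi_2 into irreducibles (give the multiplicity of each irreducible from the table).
chi_4 tensor chi_2 = chi_4 (all other irreducibles have multiplicity 0).

Explanation: The character of a tensor product is the pointwise product (chi_4 * chi_2)(C) = chi_4(C) * chi_2(C):
  {e}: (3)*(1), (ab)(cd): (-1)*(1), (abc): (0)*(exp(2*I*pi/3)), (acb): (0)*(exp(-2*I*pi/3))
so (chi_4 * chi_2) takes values
  {e} -> 3, (ab)(cd) -> -1, (abc) -> 0, (acb) -> 0.
Now take the inner product of this character with each irreducible chi from the table, <chi_4*chi_2, chi> = (1/12) sum_C |C| (chi_4*chi_2)(C) conj(chi(C)):
  <chi_4*chi_2, chi_1> = (1/12)[1*(3)*conj(1) + 3*(-1)*conj(1) + 4*(0)*conj(1) + 4*(0)*conj(1)]
      = (1/12)[(3) + (-3) + (0) + (0)] = 0/12 = 0
  <chi_4*chi_2, chi_2> = (1/12)[1*(3)*conj(1) + 3*(-1)*conj(1) + 4*(0)*conj(exp(2*I*pi/3)) + 4*(0)*conj(exp(-2*I*pi/3))]
      = (1/12)[(3) + (-3) + (0) + (0)] = 0/12 = 0
  <chi_4*chi_2, chi_3> = (1/12)[1*(3)*conj(1) + 3*(-1)*conj(1) + 4*(0)*conj(exp(-2*I*pi/3)) + 4*(0)*conj(exp(2*I*pi/3))]
      = (1/12)[(3) + (-3) + (0) + (0)] = 0/12 = 0
  <chi_4*chi_2, chi_4> = (1/12)[1*(3)*conj(3) + 3*(-1)*conj(-1) + 4*(0)*conj(0) + 4*(0)*conj(0)]
      = (1/12)[(9) + (3) + (0) + (0)] = 12/12 = 1
(Exp terms are combined using exp(i*s)*conj(exp(i*t)) = exp(i*(s-t)), and sums of them are collapsed using the identity that for every m > 1 the m distinct m-th roots of unity sum to 0, e.g. 1 + exp(2*I*pi/3) + exp(-2*I*pi/3) = 0.)
Hence the multiplicities are chi_4: 1. Dimension check: dim(chi_4)*dim(chi_2) = 3*1 = 3 and sum (mult * dim) = 1*3 = 3.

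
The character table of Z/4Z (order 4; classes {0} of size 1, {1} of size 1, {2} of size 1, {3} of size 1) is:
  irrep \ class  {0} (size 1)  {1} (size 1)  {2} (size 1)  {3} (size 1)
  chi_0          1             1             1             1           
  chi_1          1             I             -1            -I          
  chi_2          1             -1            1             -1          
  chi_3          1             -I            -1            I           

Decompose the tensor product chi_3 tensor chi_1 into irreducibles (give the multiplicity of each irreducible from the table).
chi_3 tensor chi_1 = chi_0 (all other irreducibles have multiplicity 0).

Proof sketch: The character of a tensor product is the pointwise product (chi_3 * chi_1)(C) = chi_3(C) * chi_1(C):
  {0}: (1)*(1), {1}: (-I)*(I), {2}: (-1)*(-1), {3}: (I)*(-I)
so (chi_3 * chi_1) takes values
  {0} -> 1, {1} -> 1, {2} -> 1, {3} -> 1.
Now take the inner product of this character with each irreducible chi from the table, <chi_3*chi_1, chi> = (1/4) sum_C |C| (chi_3*chi_1)(C) conj(chi(C)):
  <chi_3*chi_1, chi_0> = (1/4)[1*(1)*conj(1) + 1*(1)*conj(1) + 1*(1)*conj(1) + 1*(1)*conj(1)]
      = (1/4)[(1) + (1) + (1) + (1)] = 4/4 = 1
  <chi_3*chi_1, chi_1> = (1/4)[1*(1)*conj(1) + 1*(1)*conj(I) + 1*(1)*conj(-1) + 1*(1)*conj(-I)]
      = (1/4)[(1) + (-I) + (-1) + (I)] = 0/4 = 0
  <chi_3*chi_1, chi_2> = (1/4)[1*(1)*conj(1) + 1*(1)*conj(-1) + 1*(1)*conj(1) + 1*(1)*conj(-1)]
      = (1/4)[(1) + (-1) + (1) + (-1)] = 0/4 = 0
  <chi_3*chi_1, chi_3> = (1/4)[1*(1)*conj(1) + 1*(1)*conj(-I) + 1*(1)*conj(-1) + 1*(1)*conj(I)]
      = (1/4)[(1) + (I) + (-1) + (-I)] = 0/4 = 0
(Exp terms are combined using exp(i*s)*conj(exp(i*t)) = exp(i*(s-t)), and sums of them are collapsed using the identity that for every m > 1 the m distinct m-th roots of unity sum to 0, e.g. 1 + exp(2*I*pi/3) + exp(-2*I*pi/3) = 0.)
Hence the multiplicities are chi_0: 1. Dimension check: dim(chi_3)*dim(chi_1) = 1*1 = 1 and sum (mult * dim) = 1*1 = 1.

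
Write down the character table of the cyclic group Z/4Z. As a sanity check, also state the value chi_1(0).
Character table of Z/4Z (irreps indexed chi_0,...,chi_3 with chi_k(m) = zeta_4^(k*m), zeta_4 = exp(2*pi*i/4)):
  irrep \ class  {0} (size 1)  {1} (size 1)  {2} (size 1)  {3} (size 1)
  chi_0          1             1             1             1           
  chi_1          1             I             -1            -I          
  chi_2          1             -1            1             -1          
  chi_3          1             -I            -1            I           

Spot check: chi_1(0) = zeta_4^(1*0) = zeta_4^0 = 1.

Working: Z/4Z is abelian, so all 4 irreducible complex representations are 1-dimensional. They are given by chi_k(m) = zeta_4^(k*m) for k = 0,...,3. Row orthogonality: sum_m chi_k(m) conj(chi_l(m)) = 4 * [k = l].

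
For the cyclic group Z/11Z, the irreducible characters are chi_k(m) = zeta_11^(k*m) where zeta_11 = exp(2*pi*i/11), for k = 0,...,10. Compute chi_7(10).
chi_7(10) = zeta_11^70 = exp(8*I*pi/11)

Argument: chi_7(10) = zeta_11^(7*10) = zeta_11^70. Since zeta_11^11 = 1, this equals zeta_11^4 = exp(2*pi*i*4/11) = exp(8*I*pi/11).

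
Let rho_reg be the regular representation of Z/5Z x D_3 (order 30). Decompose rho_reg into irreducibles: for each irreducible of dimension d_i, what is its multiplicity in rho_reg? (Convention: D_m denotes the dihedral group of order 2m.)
Each irreducible V_i of dimension d_i appears with multiplicity d_i, i.e. rho_reg = (direct sum over all irreducibles V_i) d_i V_i. The irreducible dimensions for Z/5Z x D_3 are 1, 1, 1, 1, 1, 1, 1, 1, 1, 1, 2, 2, 2, 2, 2: 10 irreducibles of dimension 1, each with multiplicity 1; 5 irreducibles of dimension 2, each with multiplicity 2. Total dimension 10*1*1 + 5*2*2 = 30 = |G|.

Justification: General theorem: in the regular representation of a finite group G, each irreducible appears with multiplicity equal to its dimension. Check: dim(rho_reg) = sum d_i^2 = 1 + 1 + 1 + 1 + 1 + 1 + 1 + 1 + 1 + 1 + 4 + 4 + 4 + 4 + 4 = 30 = |G|.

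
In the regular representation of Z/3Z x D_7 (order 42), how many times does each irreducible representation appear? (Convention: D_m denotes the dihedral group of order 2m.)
Each irreducible V_i of dimension d_i appears with multiplicity d_i, i.e. rho_reg = (direct sum over all irreducibles V_i) d_i V_i. The irreducible dimensions for Z/3Z x D_7 are 1, 1, 1, 1, 1, 1, 2, 2, 2, 2, 2, 2, 2, 2, 2: 6 irreducibles of dimension 1, each with multiplicity 1; 9 irreducibles of dimension 2, each with multiplicity 2. Total dimension 6*1*1 + 9*2*2 = 42 = |G|.

Working: General theorem: in the regular representation of a finite group G, each irreducible appears with multiplicity equal to its dimension. Check: dim(rho_reg) = sum d_i^2 = 1 + 1 + 1 + 1 + 1 + 1 + 4 + 4 + 4 + 4 + 4 + 4 + 4 + 4 + 4 = 42 = |G|.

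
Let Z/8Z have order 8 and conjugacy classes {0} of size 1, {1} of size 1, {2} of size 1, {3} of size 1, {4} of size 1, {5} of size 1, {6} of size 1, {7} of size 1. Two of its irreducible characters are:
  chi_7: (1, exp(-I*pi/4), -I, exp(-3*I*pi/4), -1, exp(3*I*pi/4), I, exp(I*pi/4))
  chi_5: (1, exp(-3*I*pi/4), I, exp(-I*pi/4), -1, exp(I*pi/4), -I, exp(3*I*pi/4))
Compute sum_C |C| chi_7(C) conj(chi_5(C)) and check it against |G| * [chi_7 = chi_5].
Sum = 0; so <chi_7, chi_5> = 0 (distinct irreducibles are orthogonal).

Reasoning: Compute term by term over conjugacy classes (|C| * chi_7(C) * conj(chi_5(C))):
  1*(1)*conj(1) + 1*(exp(-I*pi/4))*conj(exp(-3*I*pi/4)) + 1*(-I)*conj(I) + 1*(exp(-3*I*pi/4))*conj(exp(-I*pi/4)) + 1*(-1)*conj(-1) + 1*(exp(3*I*pi/4))*conj(exp(I*pi/4)) + 1*(I)*conj(-I) + 1*(exp(I*pi/4))*conj(exp(3*I*pi/4))
  = (1) + (I) + (-1) + (-I) + (1) + (I) + (-1) + (-I)
  = 0.
(Exp terms are combined using exp(i*s)*conj(exp(i*t)) = exp(i*(s-t)), and sums of them are collapsed using the identity that for every m > 1 the m distinct m-th roots of unity sum to 0, e.g. 1 + exp(2*I*pi/3) + exp(-2*I*pi/3) = 0.)
Dividing by |G| = 8 gives 0/8 = 0, matching the row-orthogonality relation <chi_7, chi_5> = [chi_7 = chi_5].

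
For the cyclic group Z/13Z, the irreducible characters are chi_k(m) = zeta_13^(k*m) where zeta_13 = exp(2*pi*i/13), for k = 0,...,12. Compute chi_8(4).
chi_8(4) = zeta_13^32 = exp(12*I*pi/13)

Details: chi_8(4) = zeta_13^(8*4) = zeta_13^32. Since zeta_13^13 = 1, this equals zeta_13^6 = exp(2*pi*i*6/13) = exp(12*I*pi/13).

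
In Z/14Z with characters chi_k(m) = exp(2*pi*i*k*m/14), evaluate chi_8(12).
chi_8(12) = zeta_14^96 = exp(-2*I*pi/7)

chi_8(12) = zeta_14^(8*12) = zeta_14^96. Since zeta_14^14 = 1, this equals zeta_14^12 = exp(2*pi*i*12/14) = exp(-2*I*pi/7).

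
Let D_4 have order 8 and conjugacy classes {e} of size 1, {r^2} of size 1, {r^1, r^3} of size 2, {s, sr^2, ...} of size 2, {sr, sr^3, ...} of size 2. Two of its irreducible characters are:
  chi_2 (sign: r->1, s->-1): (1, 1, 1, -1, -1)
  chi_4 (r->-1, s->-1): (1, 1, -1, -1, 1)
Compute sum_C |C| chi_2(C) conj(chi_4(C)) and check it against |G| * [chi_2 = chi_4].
Sum = 0; so <chi_2, chi_4> = 0 (distinct irreducibles are orthogonal).

Why: Compute term by term over conjugacy classes (|C| * chi_2(C) * conj(chi_4(C))):
  1*(1)*conj(1) + 1*(1)*conj(1) + 2*(1)*conj(-1) + 2*(-1)*conj(-1) + 2*(-1)*conj(1)
  = (1) + (1) + (-2) + (2) + (-2)
  = 0.
Dividing by |G| = 8 gives 0/8 = 0, matching the row-orthogonality relation <chi_2, chi_4> = [chi_2 = chi_4].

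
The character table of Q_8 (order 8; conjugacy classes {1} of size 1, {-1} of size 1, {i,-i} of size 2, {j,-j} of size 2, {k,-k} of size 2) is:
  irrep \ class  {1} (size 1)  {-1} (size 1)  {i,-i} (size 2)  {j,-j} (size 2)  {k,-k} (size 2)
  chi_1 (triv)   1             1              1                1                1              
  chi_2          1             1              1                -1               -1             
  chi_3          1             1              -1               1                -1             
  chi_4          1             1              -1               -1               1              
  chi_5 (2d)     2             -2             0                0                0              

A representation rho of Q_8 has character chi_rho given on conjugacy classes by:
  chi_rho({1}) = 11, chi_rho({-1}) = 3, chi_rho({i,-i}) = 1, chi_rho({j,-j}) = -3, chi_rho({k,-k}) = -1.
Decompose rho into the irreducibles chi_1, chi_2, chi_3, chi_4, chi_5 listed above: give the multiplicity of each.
Multiplicities: chi_1: 1, chi_2: 3, chi_3: 1, chi_4: 2, chi_5: 2.

Solution. Use <chi_rho, chi> = (1/|G|) sum_C |C| * chi_rho(C) * conj(chi(C)) with |G| = 8 for each irreducible chi in the table:
  <chi_rho, chi_1> = (1/8)[1*(11)*conj(1) + 1*(3)*conj(1) + 2*(1)*conj(1) + 2*(-3)*conj(1) + 2*(-1)*conj(1)]
      = (1/8)[(11) + (3) + (2) + (-6) + (-2)] = 8/8 = 1
  <chi_rho, chi_2> = (1/8)[1*(11)*conj(1) + 1*(3)*conj(1) + 2*(1)*conj(1) + 2*(-3)*conj(-1) + 2*(-1)*conj(-1)]
      = (1/8)[(11) + (3) + (2) + (6) + (2)] = 24/8 = 3
  <chi_rho, chi_3> = (1/8)[1*(11)*conj(1) + 1*(3)*conj(1) + 2*(1)*conj(-1) + 2*(-3)*conj(1) + 2*(-1)*conj(-1)]
      = (1/8)[(11) + (3) + (-2) + (-6) + (2)] = 8/8 = 1
  <chi_rho, chi_4> = (1/8)[1*(11)*conj(1) + 1*(3)*conj(1) + 2*(1)*conj(-1) + 2*(-3)*conj(-1) + 2*(-1)*conj(1)]
      = (1/8)[(11) + (3) + (-2) + (6) + (-2)] = 16/8 = 2
  <chi_rho, chi_5> = (1/8)[1*(11)*conj(2) + 1*(3)*conj(-2) + 2*(1)*conj(0) + 2*(-3)*conj(0) + 2*(-1)*conj(0)]
      = (1/8)[(22) + (-6) + (0) + (0) + (0)] = 16/8 = 2
Dimension check: dim(rho) = sum (mult * dim) = 1*1 + 3*1 + 1*1 + 2*1 + 2*2 = 11 = chi_rho(e) = 11.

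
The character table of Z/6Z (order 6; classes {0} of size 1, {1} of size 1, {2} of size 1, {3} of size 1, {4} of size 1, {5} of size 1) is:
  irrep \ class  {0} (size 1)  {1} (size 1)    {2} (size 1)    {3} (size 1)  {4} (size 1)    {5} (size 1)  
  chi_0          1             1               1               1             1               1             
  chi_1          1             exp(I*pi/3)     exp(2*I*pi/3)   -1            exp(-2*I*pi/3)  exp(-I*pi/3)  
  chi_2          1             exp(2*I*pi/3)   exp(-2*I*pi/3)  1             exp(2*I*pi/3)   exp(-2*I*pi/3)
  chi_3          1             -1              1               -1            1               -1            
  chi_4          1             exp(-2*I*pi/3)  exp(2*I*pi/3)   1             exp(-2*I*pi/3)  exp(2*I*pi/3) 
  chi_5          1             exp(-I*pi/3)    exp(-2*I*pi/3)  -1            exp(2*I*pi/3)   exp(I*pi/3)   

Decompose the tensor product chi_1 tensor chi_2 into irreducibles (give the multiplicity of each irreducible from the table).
chi_1 tensor chi_2 = chi_3 (all other irreducibles have multiplicity 0).

Why: The character of a tensor product is the pointwise product (chi_1 * chi_2)(C) = chi_1(C) * chi_2(C):
  {0}: (1)*(1), {1}: (exp(I*pi/3))*(exp(2*I*pi/3)), {2}: (exp(2*I*pi/3))*(exp(-2*I*pi/3)), {3}: (-1)*(1), {4}: (exp(-2*I*pi/3))*(exp(2*I*pi/3)), {5}: (exp(-I*pi/3))*(exp(-2*I*pi/3))
so (chi_1 * chi_2) takes values
  {0} -> 1, {1} -> -1, {2} -> 1, {3} -> -1, {4} -> 1, {5} -> -1.
Now take the inner product of this character with each irreducible chi from the table, <chi_1*chi_2, chi> = (1/6) sum_C |C| (chi_1*chi_2)(C) conj(chi(C)):
  <chi_1*chi_2, chi_0> = (1/6)[1*(1)*conj(1) + 1*(-1)*conj(1) + 1*(1)*conj(1) + 1*(-1)*conj(1) + 1*(1)*conj(1) + 1*(-1)*conj(1)]
      = (1/6)[(1) + (-1) + (1) + (-1) + (1) + (-1)] = 0/6 = 0
  <chi_1*chi_2, chi_1> = (1/6)[1*(1)*conj(1) + 1*(-1)*conj(exp(I*pi/3)) + 1*(1)*conj(exp(2*I*pi/3)) + 1*(-1)*conj(-1) + 1*(1)*conj(exp(-2*I*pi/3)) + 1*(-1)*conj(exp(-I*pi/3))]
      = (1/6)[(1) + (-exp(-I*pi/3)) + (exp(-2*I*pi/3)) + (1) + (exp(2*I*pi/3)) + (-exp(I*pi/3))] = 0/6 = 0
  <chi_1*chi_2, chi_2> = (1/6)[1*(1)*conj(1) + 1*(-1)*conj(exp(2*I*pi/3)) + 1*(1)*conj(exp(-2*I*pi/3)) + 1*(-1)*conj(1) + 1*(1)*conj(exp(2*I*pi/3)) + 1*(-1)*conj(exp(-2*I*pi/3))]
      = (1/6)[(1) + (-exp(-2*I*pi/3)) + (exp(2*I*pi/3)) + (-1) + (exp(-2*I*pi/3)) + (-exp(2*I*pi/3))] = 0/6 = 0
  <chi_1*chi_2, chi_3> = (1/6)[1*(1)*conj(1) + 1*(-1)*conj(-1) + 1*(1)*conj(1) + 1*(-1)*conj(-1) + 1*(1)*conj(1) + 1*(-1)*conj(-1)]
      = (1/6)[(1) + (1) + (1) + (1) + (1) + (1)] = 6/6 = 1
  <chi_1*chi_2, chi_4> = (1/6)[1*(1)*conj(1) + 1*(-1)*conj(exp(-2*I*pi/3)) + 1*(1)*conj(exp(2*I*pi/3)) + 1*(-1)*conj(1) + 1*(1)*conj(exp(-2*I*pi/3)) + 1*(-1)*conj(exp(2*I*pi/3))]
      = (1/6)[(1) + (-exp(2*I*pi/3)) + (exp(-2*I*pi/3)) + (-1) + (exp(2*I*pi/3)) + (-exp(-2*I*pi/3))] = 0/6 = 0
  <chi_1*chi_2, chi_5> = (1/6)[1*(1)*conj(1) + 1*(-1)*conj(exp(-I*pi/3)) + 1*(1)*conj(exp(-2*I*pi/3)) + 1*(-1)*conj(-1) + 1*(1)*conj(exp(2*I*pi/3)) + 1*(-1)*conj(exp(I*pi/3))]
      = (1/6)[(1) + (-exp(I*pi/3)) + (exp(2*I*pi/3)) + (1) + (exp(-2*I*pi/3)) + (-exp(-I*pi/3))] = 0/6 = 0
(Exp terms are combined using exp(i*s)*conj(exp(i*t)) = exp(i*(s-t)), and sums of them are collapsed using the identity that for every m > 1 the m distinct m-th roots of unity sum to 0, e.g. 1 + exp(2*I*pi/3) + exp(-2*I*pi/3) = 0.)
Hence the multiplicities are chi_3: 1. Dimension check: dim(chi_1)*dim(chi_2) = 1*1 = 1 and sum (mult * dim) = 1*1 = 1.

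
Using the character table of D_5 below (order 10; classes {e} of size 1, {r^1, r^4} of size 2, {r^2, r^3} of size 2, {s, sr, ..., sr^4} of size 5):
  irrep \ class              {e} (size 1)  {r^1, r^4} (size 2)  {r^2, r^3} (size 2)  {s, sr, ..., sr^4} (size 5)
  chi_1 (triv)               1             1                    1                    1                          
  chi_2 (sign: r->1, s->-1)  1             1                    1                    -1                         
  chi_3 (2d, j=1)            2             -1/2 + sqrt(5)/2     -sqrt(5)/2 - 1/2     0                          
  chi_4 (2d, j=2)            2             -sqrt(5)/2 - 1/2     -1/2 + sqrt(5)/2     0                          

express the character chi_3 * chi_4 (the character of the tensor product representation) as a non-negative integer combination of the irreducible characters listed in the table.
chi_3 tensor chi_4 = chi_3 + chi_4 (all other irreducibles have multiplicity 0).

Explanation: The character of a tensor product is the pointwise product (chi_3 * chi_4)(C) = chi_3(C) * chi_4(C):
  {e}: (2)*(2), {r^1, r^4}: (-1/2 + sqrt(5)/2)*(-sqrt(5)/2 - 1/2), {r^2, r^3}: (-sqrt(5)/2 - 1/2)*(-1/2 + sqrt(5)/2), {s, sr, ..., sr^4}: (0)*(0)
so (chi_3 * chi_4) takes values
  {e} -> 4, {r^1, r^4} -> -1, {r^2, r^3} -> -1, {s, sr, ..., sr^4} -> 0.
Now take the inner product of this character with each irreducible chi from the table, <chi_3*chi_4, chi> = (1/10) sum_C |C| (chi_3*chi_4)(C) conj(chi(C)):
  <chi_3*chi_4, chi_1> = (1/10)[1*(4)*conj(1) + 2*(-1)*conj(1) + 2*(-1)*conj(1) + 5*(0)*conj(1)]
      = (1/10)[(4) + (-2) + (-2) + (0)] = 0/10 = 0
  <chi_3*chi_4, chi_2> = (1/10)[1*(4)*conj(1) + 2*(-1)*conj(1) + 2*(-1)*conj(1) + 5*(0)*conj(-1)]
      = (1/10)[(4) + (-2) + (-2) + (0)] = 0/10 = 0
  <chi_3*chi_4, chi_3> = (1/10)[1*(4)*conj(2) + 2*(-1)*conj(-1/2 + sqrt(5)/2) + 2*(-1)*conj(-sqrt(5)/2 - 1/2) + 5*(0)*conj(0)]
      = (1/10)[(8) + (1 - sqrt(5)) + (1 + sqrt(5)) + (0)] = 10/10 = 1
  <chi_3*chi_4, chi_4> = (1/10)[1*(4)*conj(2) + 2*(-1)*conj(-sqrt(5)/2 - 1/2) + 2*(-1)*conj(-1/2 + sqrt(5)/2) + 5*(0)*conj(0)]
      = (1/10)[(8) + (1 + sqrt(5)) + (1 - sqrt(5)) + (0)] = 10/10 = 1
Hence the multiplicities are chi_3: 1, chi_4: 1. Dimension check: dim(chi_3)*dim(chi_4) = 2*2 = 4 and sum (mult * dim) = 1*2 + 1*2 = 4.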